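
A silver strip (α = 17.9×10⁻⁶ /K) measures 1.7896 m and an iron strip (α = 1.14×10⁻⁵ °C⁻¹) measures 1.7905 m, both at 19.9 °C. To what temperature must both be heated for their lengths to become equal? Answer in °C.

T = 97.34 °C

Equal length when α₁L₁ΔT − α₂L₂ΔT = L₂ − L₁ = 9.00×10⁻⁴ m
α₁L₁ = 3.203384×10⁻⁵, α₂L₂ = 2.04117×10⁻⁵ → Δ(αL) = 1.162214×10⁻⁵ m/K
ΔT = 9.00×10⁻⁴ / 1.162214×10⁻⁵ = 77.4384 K, so T = 19.9 + 77.4384 = 97.3384 °C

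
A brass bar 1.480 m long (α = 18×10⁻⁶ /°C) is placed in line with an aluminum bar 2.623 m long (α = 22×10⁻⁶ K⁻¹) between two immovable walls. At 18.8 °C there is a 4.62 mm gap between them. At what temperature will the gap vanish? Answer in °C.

T = 73.6 °C

Gap closes when ΔL₁ + ΔL₂ = 4.62 mm = 4.62×10⁻³ m
(α₁L₁ + α₂L₂)ΔT = g
α₁L₁ + α₂L₂ = 18×10⁻⁶×1.480 + 22×10⁻⁶×2.623 = 8.4346×10⁻⁵ m/K
ΔT = 4.62×10⁻³ / 8.4346×10⁻⁵ = 54.774 K
T = 18.8 + 54.774 = 73.574 °C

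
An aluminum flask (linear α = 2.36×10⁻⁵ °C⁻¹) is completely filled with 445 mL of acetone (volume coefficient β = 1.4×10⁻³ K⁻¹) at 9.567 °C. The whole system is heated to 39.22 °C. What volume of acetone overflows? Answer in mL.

The flask also expands: β_container ≈ 3α = 7.08×10⁻⁵ /K
Net overflow = V₀(β_liq − 3α_cont)ΔT
β − 3α = 1.40×10⁻³ − 7.08×10⁻⁵ = 1.3292×10⁻³ /K; ΔT = 29.653 K
ΔV = 445 × 1.3292×10⁻³ × 29.653 = 17.5 mL

17.5 mL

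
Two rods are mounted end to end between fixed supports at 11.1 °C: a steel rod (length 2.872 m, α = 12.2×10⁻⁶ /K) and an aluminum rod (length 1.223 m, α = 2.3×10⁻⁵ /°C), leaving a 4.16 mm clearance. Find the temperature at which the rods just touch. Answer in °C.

α₁L₁ = 3.50384×10⁻⁵ m/K, α₂L₂ = 2.8129×10⁻⁵ m/K → total 6.31674×10⁻⁵ m/K
ΔT = g/(α₁L₁+α₂L₂) = 4.16×10⁻³ / 6.31674×10⁻⁵ = 65.857 K
T = 11.1 + 65.857 = 76.957 °C

T = 77.0 °C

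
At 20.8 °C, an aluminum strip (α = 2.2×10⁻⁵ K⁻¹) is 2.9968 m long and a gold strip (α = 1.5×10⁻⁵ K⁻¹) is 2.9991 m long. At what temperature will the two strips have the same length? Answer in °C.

T = 130.6 °C

Equal length when α₁L₁ΔT − α₂L₂ΔT = L₂ − L₁ = 2.30×10⁻³ m
α₁L₁ = 6.59296×10⁻⁵, α₂L₂ = 4.49865×10⁻⁵ → Δ(αL) = 2.09431×10⁻⁵ m/K
ΔT = 2.30×10⁻³ / 2.09431×10⁻⁵ = 109.821 K, so T = 20.8 + 109.821 = 130.621 °C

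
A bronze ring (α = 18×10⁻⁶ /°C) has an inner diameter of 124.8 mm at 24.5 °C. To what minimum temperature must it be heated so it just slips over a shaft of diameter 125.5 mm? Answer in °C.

Required Δd = 125.5 − 124.8 = 0.7 mm
Δd = αd₀ΔT ⇒ ΔT = Δd/(αd₀) = 0.7 / (18×10⁻⁶ × 124.8) = 311.61 K
T_min = 24.5 + 311.61 = 336.11 °C

T = 336 °C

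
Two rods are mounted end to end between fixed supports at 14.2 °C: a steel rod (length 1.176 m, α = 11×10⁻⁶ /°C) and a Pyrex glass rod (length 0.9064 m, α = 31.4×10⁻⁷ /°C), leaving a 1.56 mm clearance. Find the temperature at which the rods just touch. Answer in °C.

T = 113 °C

Gap closes when ΔL₁ + ΔL₂ = 1.56 mm = 1.56×10⁻³ m
(α₁L₁ + α₂L₂)ΔT = g
α₁L₁ + α₂L₂ = 11×10⁻⁶×1.176 + 31.4×10⁻⁷×0.9064 = 1.5782096×10⁻⁵ m/K
ΔT = 1.56×10⁻³ / 1.5782096×10⁻⁵ = 98.85 K
T = 14.2 + 98.85 = 113.05 °C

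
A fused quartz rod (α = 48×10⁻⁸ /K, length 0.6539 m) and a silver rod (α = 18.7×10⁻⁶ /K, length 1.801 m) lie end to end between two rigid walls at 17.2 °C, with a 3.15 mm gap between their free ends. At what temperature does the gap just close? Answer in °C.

T = 110 °C

Gap closes when ΔL₁ + ΔL₂ = 3.15 mm = 3.15×10⁻³ m
(α₁L₁ + α₂L₂)ΔT = g
α₁L₁ + α₂L₂ = 48×10⁻⁸×0.6539 + 18.7×10⁻⁶×1.801 = 3.3992572×10⁻⁵ m/K
ΔT = 3.15×10⁻³ / 3.3992572×10⁻⁵ = 92.67 K
T = 17.2 + 92.67 = 109.87 °C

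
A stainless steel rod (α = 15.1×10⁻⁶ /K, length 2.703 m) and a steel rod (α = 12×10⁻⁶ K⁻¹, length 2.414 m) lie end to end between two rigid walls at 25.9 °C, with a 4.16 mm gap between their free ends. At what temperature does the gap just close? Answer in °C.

T = 85.5 °C

Gap closes when ΔL₁ + ΔL₂ = 4.16 mm = 4.16×10⁻³ m
(α₁L₁ + α₂L₂)ΔT = g
α₁L₁ + α₂L₂ = 15.1×10⁻⁶×2.703 + 12×10⁻⁶×2.414 = 6.97833×10⁻⁵ m/K
ΔT = 4.16×10⁻³ / 6.97833×10⁻⁵ = 59.613 K
T = 25.9 + 59.613 = 85.513 °C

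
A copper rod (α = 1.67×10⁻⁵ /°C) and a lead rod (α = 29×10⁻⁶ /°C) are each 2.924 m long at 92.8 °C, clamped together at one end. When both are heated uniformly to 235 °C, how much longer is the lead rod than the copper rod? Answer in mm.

5.11 mm

ΔT = 142.2 K
copper: ΔL = 1.67×10⁻⁵ × 2.924 m × 142.2 = 6.9437×10⁻³ m = 6.9437 mm
lead: ΔL = 29×10⁻⁶ × 2.924 m × 142.2 = 1.2058×10⁻² m = 12.058 mm
difference = 12.058 − 6.9437 = 5.1143 mm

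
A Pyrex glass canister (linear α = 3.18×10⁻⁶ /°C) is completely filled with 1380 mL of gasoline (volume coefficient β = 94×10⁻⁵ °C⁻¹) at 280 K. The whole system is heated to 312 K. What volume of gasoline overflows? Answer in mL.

The canister also expands: β_container ≈ 3α = 9.54×10⁻⁶ /K
Net overflow = V₀(β_liq − 3α_cont)ΔT
β − 3α = 9.40×10⁻⁴ − 9.54×10⁻⁶ = 9.3046×10⁻⁴ /K; ΔT = 32 K
ΔV = 1380 × 9.3046×10⁻⁴ × 32 = 41.1 mL

41.1 mL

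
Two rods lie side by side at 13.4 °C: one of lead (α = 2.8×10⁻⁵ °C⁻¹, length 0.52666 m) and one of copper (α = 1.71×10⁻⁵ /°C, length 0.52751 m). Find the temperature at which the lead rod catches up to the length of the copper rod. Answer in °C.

Equal length when α₁L₁ΔT − α₂L₂ΔT = L₂ − L₁ = 8.50×10⁻⁴ m
α₁L₁ = 1.474648×10⁻⁵, α₂L₂ = 9.020421×10⁻⁶ → Δ(αL) = 5.726059×10⁻⁶ m/K
ΔT = 8.50×10⁻⁴ / 5.726059×10⁻⁶ = 148.444 K, so T = 13.4 + 148.444 = 161.844 °C

T = 161.8 °C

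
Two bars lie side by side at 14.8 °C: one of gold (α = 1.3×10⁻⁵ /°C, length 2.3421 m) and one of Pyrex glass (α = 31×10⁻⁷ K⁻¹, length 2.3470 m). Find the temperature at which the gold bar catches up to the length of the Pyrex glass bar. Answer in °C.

L₁(1 + α₁ΔT) = L₂(1 + α₂ΔT) ⇒ ΔT = (L₂ − L₁)/(α₁L₁ − α₂L₂)
L₂ − L₁ = 2.3470 − 2.3421 = 4.90×10⁻³ m
α₁L₁ − α₂L₂ = 1.3×10⁻⁵×2.3421 − 31×10⁻⁷×2.3470 = 2.31716×10⁻⁵ m/K
ΔT = 4.90×10⁻³ / 2.31716×10⁻⁵ = 211.466 K
T = 14.8 + 211.466 = 226.266 °C

T = 226.3 °C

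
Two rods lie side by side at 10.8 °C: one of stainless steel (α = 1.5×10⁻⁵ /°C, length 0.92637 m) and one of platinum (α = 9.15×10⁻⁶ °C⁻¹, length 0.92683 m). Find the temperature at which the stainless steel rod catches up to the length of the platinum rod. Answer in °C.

T = 95.75 °C

L₁(1 + α₁ΔT) = L₂(1 + α₂ΔT) ⇒ ΔT = (L₂ − L₁)/(α₁L₁ − α₂L₂)
L₂ − L₁ = 0.92683 − 0.92637 = 4.60×10⁻⁴ m
α₁L₁ − α₂L₂ = 1.5×10⁻⁵×0.92637 − 9.15×10⁻⁶×0.92683 = 5.4150555×10⁻⁶ m/K
ΔT = 4.60×10⁻⁴ / 5.4150555×10⁻⁶ = 84.9483 K
T = 10.8 + 84.9483 = 95.7483 °C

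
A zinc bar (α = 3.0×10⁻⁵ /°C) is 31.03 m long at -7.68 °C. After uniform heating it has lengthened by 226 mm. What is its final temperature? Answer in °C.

T = 235 °C

ΔL = αL₀ΔT ⇒ ΔT = ΔL / (αL₀)
ΔT = 226×10⁻³ m / (3.0×10⁻⁵ × 31.03 m) = 242.78 K
T = -7.68 + 242.78 = 235.10 °C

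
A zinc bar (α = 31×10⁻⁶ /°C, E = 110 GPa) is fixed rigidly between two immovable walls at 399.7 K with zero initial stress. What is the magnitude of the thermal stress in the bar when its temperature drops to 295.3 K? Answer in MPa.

Fully constrained: the free strain ε = αΔT is blocked, so σ = Eε = EαΔT.
|ΔT| = 104.4 K
σ = 110×10⁹ × 31×10⁻⁶ × 104.4 = 3.56×10⁸ Pa

σ = 356 MPa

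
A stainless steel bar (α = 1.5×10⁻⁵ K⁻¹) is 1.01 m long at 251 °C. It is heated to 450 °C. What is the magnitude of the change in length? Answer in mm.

ΔL = 3.01 mm

|ΔT| = |450 − 251| = 199 K
ΔL = αL₀ΔT = (1.5×10⁻⁵)(1.01)(199) = 3.01×10⁻³ m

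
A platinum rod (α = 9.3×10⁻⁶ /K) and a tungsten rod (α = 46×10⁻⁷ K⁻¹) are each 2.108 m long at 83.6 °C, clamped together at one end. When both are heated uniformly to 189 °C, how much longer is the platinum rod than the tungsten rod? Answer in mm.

ΔT = 105.4 K
platinum: ΔL = 9.3×10⁻⁶ × 2.108 m × 105.4 = 2.0663×10⁻³ m = 2.0663 mm
tungsten: ΔL = 46×10⁻⁷ × 2.108 m × 105.4 = 1.0220×10⁻³ m = 1.0220 mm
difference = 2.0663 − 1.0220 = 1.0443 mm

1.04 mm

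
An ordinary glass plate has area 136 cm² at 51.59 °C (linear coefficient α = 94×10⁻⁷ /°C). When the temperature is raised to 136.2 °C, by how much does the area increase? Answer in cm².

ΔA = 0.216 cm²

Area coefficient ≈ 2α; |ΔT| = 84.61 K
ΔA = 2αA₀ΔT = 2(94×10⁻⁷)(136)(84.61) = 0.216 cm²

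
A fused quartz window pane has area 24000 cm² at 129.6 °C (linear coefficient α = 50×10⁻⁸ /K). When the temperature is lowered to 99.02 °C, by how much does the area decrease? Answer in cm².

Area coefficient ≈ 2α; |ΔT| = 30.58 K
ΔA = 2αA₀ΔT = 2(50×10⁻⁸)(24000)(30.58) = 0.734 cm²

ΔA = 0.734 cm²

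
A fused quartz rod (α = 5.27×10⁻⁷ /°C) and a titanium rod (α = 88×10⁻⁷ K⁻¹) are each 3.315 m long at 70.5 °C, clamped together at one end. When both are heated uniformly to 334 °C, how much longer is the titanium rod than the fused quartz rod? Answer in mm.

ΔT = 263.5 K
fused quartz: ΔL = 5.27×10⁻⁷ × 3.315 m × 263.5 = 4.6034×10⁻⁴ m = 0.46034 mm
titanium: ΔL = 88×10⁻⁷ × 3.315 m × 263.5 = 7.6868×10⁻³ m = 7.6868 mm
difference = 7.6868 − 0.46034 = 7.22646 mm

7.23 mm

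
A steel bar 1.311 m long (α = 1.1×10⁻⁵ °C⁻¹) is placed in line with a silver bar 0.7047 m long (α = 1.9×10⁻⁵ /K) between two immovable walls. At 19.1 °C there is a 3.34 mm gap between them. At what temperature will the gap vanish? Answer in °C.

α₁L₁ = 1.4421×10⁻⁵ m/K, α₂L₂ = 1.33893×10⁻⁵ m/K → total 2.78103×10⁻⁵ m/K
ΔT = g/(α₁L₁+α₂L₂) = 3.34×10⁻³ / 2.78103×10⁻⁵ = 120.10 K
T = 19.1 + 120.10 = 139.20 °C

T = 139 °C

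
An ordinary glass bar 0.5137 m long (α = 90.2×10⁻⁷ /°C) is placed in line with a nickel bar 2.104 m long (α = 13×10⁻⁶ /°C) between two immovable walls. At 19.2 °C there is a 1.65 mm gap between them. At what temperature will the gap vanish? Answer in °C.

α₁L₁ = 4.633574×10⁻⁶ m/K, α₂L₂ = 2.7352×10⁻⁵ m/K → total 3.1985574×10⁻⁵ m/K
ΔT = g/(α₁L₁+α₂L₂) = 1.65×10⁻³ / 3.1985574×10⁻⁵ = 51.586 K
T = 19.2 + 51.586 = 70.786 °C

T = 70.8 °C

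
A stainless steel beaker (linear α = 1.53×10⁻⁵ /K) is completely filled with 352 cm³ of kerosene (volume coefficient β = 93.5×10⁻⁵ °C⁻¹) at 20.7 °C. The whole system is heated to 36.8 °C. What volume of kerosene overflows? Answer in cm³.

5.04 cm³

The beaker also expands: β_container ≈ 3α = 4.59×10⁻⁵ /K
Net overflow = V₀(β_liq − 3α_cont)ΔT
β − 3α = 9.35×10⁻⁴ − 4.59×10⁻⁵ = 8.891×10⁻⁴ /K; ΔT = 16.1 K
ΔV = 352 × 8.891×10⁻⁴ × 16.1 = 5.04 cm³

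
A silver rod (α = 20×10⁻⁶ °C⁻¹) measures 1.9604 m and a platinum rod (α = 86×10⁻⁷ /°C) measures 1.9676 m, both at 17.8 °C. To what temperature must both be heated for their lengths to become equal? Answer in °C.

Equal length when α₁L₁ΔT − α₂L₂ΔT = L₂ − L₁ = 7.20×10⁻³ m
α₁L₁ = 3.9208×10⁻⁵, α₂L₂ = 1.692136×10⁻⁵ → Δ(αL) = 2.228664×10⁻⁵ m/K
ΔT = 7.20×10⁻³ / 2.228664×10⁻⁵ = 323.064 K, so T = 17.8 + 323.064 = 340.864 °C

T = 340.9 °C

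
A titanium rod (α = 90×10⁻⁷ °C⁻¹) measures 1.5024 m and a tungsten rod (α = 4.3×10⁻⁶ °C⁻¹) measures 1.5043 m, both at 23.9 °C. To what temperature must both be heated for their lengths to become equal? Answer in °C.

T = 293.3 °C

L₁(1 + α₁ΔT) = L₂(1 + α₂ΔT) ⇒ ΔT = (L₂ − L₁)/(α₁L₁ − α₂L₂)
L₂ − L₁ = 1.5043 − 1.5024 = 1.90×10⁻³ m
α₁L₁ − α₂L₂ = 90×10⁻⁷×1.5024 − 4.3×10⁻⁶×1.5043 = 7.05311×10⁻⁶ m/K
ΔT = 1.90×10⁻³ / 7.05311×10⁻⁶ = 269.385 K
T = 23.9 + 269.385 = 293.285 °C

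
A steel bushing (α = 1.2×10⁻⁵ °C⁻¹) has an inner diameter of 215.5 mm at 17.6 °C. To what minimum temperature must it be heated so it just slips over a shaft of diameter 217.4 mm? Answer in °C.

Required Δd = 217.4 − 215.5 = 1.9 mm
Δd = αd₀ΔT ⇒ ΔT = Δd/(αd₀) = 1.9 / (1.2×10⁻⁵ × 215.5) = 734.73 K
T_min = 17.6 + 734.73 = 752.33 °C

T = 752 °C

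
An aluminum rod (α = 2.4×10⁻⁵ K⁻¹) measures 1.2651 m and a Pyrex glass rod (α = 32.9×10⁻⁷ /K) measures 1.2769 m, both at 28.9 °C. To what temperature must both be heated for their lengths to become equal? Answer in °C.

Equal length when α₁L₁ΔT − α₂L₂ΔT = L₂ − L₁ = 1.18×10⁻² m
α₁L₁ = 3.03624×10⁻⁵, α₂L₂ = 4.201001×10⁻⁶ → Δ(αL) = 2.6161399×10⁻⁵ m/K
ΔT = 1.18×10⁻² / 2.6161399×10⁻⁵ = 451.046 K, so T = 28.9 + 451.046 = 479.946 °C

T = 479.9 °C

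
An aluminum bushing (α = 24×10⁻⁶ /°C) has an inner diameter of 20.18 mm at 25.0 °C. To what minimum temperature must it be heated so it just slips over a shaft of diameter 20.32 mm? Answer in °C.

Required Δd = 20.32 − 20.18 = 0.14 mm
Δd = αd₀ΔT ⇒ ΔT = Δd/(αd₀) = 0.14 / (24×10⁻⁶ × 20.18) = 289.07 K
T_min = 25.0 + 289.07 = 314.07 °C

T = 314 °C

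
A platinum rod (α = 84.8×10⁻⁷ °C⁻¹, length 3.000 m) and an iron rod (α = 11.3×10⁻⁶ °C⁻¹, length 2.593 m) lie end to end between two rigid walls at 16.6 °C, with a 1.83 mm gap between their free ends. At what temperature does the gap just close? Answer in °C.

Gap closes when ΔL₁ + ΔL₂ = 1.83 mm = 1.83×10⁻³ m
(α₁L₁ + α₂L₂)ΔT = g
α₁L₁ + α₂L₂ = 84.8×10⁻⁷×3.000 + 11.3×10⁻⁶×2.593 = 5.47409×10⁻⁵ m/K
ΔT = 1.83×10⁻³ / 5.47409×10⁻⁵ = 33.430 K
T = 16.6 + 33.430 = 50.030 °C

T = 50.0 °C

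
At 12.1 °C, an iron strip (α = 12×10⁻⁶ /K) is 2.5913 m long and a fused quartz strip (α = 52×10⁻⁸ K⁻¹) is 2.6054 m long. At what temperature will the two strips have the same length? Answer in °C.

T = 486.2 °C

L₁(1 + α₁ΔT) = L₂(1 + α₂ΔT) ⇒ ΔT = (L₂ − L₁)/(α₁L₁ − α₂L₂)
L₂ − L₁ = 2.6054 − 2.5913 = 1.41×10⁻² m
α₁L₁ − α₂L₂ = 12×10⁻⁶×2.5913 − 52×10⁻⁸×2.6054 = 2.9740792×10⁻⁵ m/K
ΔT = 1.41×10⁻² / 2.9740792×10⁻⁵ = 474.096 K
T = 12.1 + 474.096 = 486.196 °C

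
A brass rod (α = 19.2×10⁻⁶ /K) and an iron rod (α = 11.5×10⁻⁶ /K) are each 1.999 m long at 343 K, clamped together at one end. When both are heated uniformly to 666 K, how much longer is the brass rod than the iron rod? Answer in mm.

ΔT = 323 K
brass: ΔL = 19.2×10⁻⁶ × 1.999 m × 323 = 1.2397×10⁻² m = 12.397 mm
iron: ΔL = 11.5×10⁻⁶ × 1.999 m × 323 = 7.4253×10⁻³ m = 7.4253 mm
difference = 12.397 − 7.4253 = 4.9717 mm

4.97 mm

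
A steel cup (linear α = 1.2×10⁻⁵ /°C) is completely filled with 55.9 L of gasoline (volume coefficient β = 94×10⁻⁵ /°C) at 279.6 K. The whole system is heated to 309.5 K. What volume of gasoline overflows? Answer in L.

The cup also expands: β_container ≈ 3α = 3.6×10⁻⁵ /K
Net overflow = V₀(β_liq − 3α_cont)ΔT
β − 3α = 9.40×10⁻⁴ − 3.6×10⁻⁵ = 9.04×10⁻⁴ /K; ΔT = 29.9 K
ΔV = 55.9 × 9.04×10⁻⁴ × 29.9 = 1.51 L

1.51 L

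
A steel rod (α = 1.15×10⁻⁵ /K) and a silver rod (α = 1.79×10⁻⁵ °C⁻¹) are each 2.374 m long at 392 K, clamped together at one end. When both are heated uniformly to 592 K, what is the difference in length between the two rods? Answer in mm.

3.04 mm

ΔT = 200 K
steel: ΔL = 1.15×10⁻⁵ × 2.374 m × 200 = 5.4602×10⁻³ m = 5.4602 mm
silver: ΔL = 1.79×10⁻⁵ × 2.374 m × 200 = 8.4989×10⁻³ m = 8.4989 mm
difference = 8.4989 − 5.4602 = 3.0387 mm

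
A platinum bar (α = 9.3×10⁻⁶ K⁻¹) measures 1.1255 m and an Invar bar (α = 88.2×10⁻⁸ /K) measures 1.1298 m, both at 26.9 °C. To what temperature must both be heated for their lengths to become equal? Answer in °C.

Equal length when α₁L₁ΔT − α₂L₂ΔT = L₂ − L₁ = 4.30×10⁻³ m
α₁L₁ = 1.046715×10⁻⁵, α₂L₂ = 9.964836×10⁻⁷ → Δ(αL) = 9.4706664×10⁻⁶ m/K
ΔT = 4.30×10⁻³ / 9.4706664×10⁻⁶ = 454.034 K, so T = 26.9 + 454.034 = 480.934 °C

T = 480.9 °C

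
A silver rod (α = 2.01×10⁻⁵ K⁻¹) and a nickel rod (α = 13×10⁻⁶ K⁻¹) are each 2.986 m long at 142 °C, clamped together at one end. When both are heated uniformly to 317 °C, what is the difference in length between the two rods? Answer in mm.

3.71 mm

ΔT = 175 K
silver: ΔL = 2.01×10⁻⁵ × 2.986 m × 175 = 1.0503×10⁻² m = 10.503 mm
nickel: ΔL = 13×10⁻⁶ × 2.986 m × 175 = 6.7932×10⁻³ m = 6.7932 mm
difference = 10.503 − 6.7932 = 3.7098 mm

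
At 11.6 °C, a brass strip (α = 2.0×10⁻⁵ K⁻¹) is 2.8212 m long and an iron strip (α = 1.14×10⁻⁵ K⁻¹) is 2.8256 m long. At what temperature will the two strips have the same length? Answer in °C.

T = 193.3 °C

L₁(1 + α₁ΔT) = L₂(1 + α₂ΔT) ⇒ ΔT = (L₂ − L₁)/(α₁L₁ − α₂L₂)
L₂ − L₁ = 2.8256 − 2.8212 = 4.40×10⁻³ m
α₁L₁ − α₂L₂ = 2.0×10⁻⁵×2.8212 − 1.14×10⁻⁵×2.8256 = 2.421216×10⁻⁵ m/K
ΔT = 4.40×10⁻³ / 2.421216×10⁻⁵ = 181.727 K
T = 11.6 + 181.727 = 193.327 °C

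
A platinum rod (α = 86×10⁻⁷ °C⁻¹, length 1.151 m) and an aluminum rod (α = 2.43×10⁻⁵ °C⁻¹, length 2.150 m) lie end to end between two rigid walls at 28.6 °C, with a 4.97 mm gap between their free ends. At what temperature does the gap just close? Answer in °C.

Gap closes when ΔL₁ + ΔL₂ = 4.97 mm = 4.97×10⁻³ m
(α₁L₁ + α₂L₂)ΔT = g
α₁L₁ + α₂L₂ = 86×10⁻⁷×1.151 + 2.43×10⁻⁵×2.150 = 6.21436×10⁻⁵ m/K
ΔT = 4.97×10⁻³ / 6.21436×10⁻⁵ = 79.98 K
T = 28.6 + 79.98 = 108.58 °C

T = 109 °C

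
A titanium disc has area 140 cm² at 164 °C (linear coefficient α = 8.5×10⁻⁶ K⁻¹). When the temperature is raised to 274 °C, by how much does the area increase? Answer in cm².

Area coefficient ≈ 2α; |ΔT| = 110 K
ΔA = 2αA₀ΔT = 2(8.5×10⁻⁶)(140)(110) = 0.262 cm²

ΔA = 0.262 cm²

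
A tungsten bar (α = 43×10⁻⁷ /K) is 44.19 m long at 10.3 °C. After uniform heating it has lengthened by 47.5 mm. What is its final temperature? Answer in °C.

ΔL = αL₀ΔT ⇒ ΔT = ΔL / (αL₀)
ΔT = 47.5×10⁻³ m / (43×10⁻⁷ × 44.19 m) = 249.98 K
T = 10.3 + 249.98 = 260.28 °C

T = 260 °C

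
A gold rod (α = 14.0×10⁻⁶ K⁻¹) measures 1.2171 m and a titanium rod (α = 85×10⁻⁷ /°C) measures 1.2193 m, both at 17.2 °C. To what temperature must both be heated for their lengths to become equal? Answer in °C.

T = 346.8 °C

Equal length when α₁L₁ΔT − α₂L₂ΔT = L₂ − L₁ = 2.20×10⁻³ m
α₁L₁ = 1.70394×10⁻⁵, α₂L₂ = 1.036405×10⁻⁵ → Δ(αL) = 6.67535×10⁻⁶ m/K
ΔT = 2.20×10⁻³ / 6.67535×10⁻⁶ = 329.571 K, so T = 17.2 + 329.571 = 346.771 °C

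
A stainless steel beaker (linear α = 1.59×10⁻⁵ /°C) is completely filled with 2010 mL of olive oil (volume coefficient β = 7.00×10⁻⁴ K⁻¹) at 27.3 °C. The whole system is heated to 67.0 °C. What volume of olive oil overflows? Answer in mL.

The beaker also expands: β_container ≈ 3α = 4.77×10⁻⁵ /K
Net overflow = V₀(β_liq − 3α_cont)ΔT
β − 3α = 7.00×10⁻⁴ − 4.77×10⁻⁵ = 6.523×10⁻⁴ /K; ΔT = 39.7 K
ΔV = 2010 × 6.523×10⁻⁴ × 39.7 = 52.1 mL

52.1 mL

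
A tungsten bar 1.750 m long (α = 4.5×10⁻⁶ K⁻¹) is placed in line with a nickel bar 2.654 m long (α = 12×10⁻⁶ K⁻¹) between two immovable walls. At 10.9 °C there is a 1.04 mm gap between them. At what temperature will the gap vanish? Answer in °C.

α₁L₁ = 7.875×10⁻⁶ m/K, α₂L₂ = 3.1848×10⁻⁵ m/K → total 3.9723×10⁻⁵ m/K
ΔT = g/(α₁L₁+α₂L₂) = 1.04×10⁻³ / 3.9723×10⁻⁵ = 26.181 K
T = 10.9 + 26.181 = 37.081 °C

T = 37.1 °C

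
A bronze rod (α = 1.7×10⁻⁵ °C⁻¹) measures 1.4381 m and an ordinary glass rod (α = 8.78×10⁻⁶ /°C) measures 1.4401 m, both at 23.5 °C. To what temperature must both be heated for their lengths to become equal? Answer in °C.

L₁(1 + α₁ΔT) = L₂(1 + α₂ΔT) ⇒ ΔT = (L₂ − L₁)/(α₁L₁ − α₂L₂)
L₂ − L₁ = 1.4401 − 1.4381 = 2.00×10⁻³ m
α₁L₁ − α₂L₂ = 1.7×10⁻⁵×1.4381 − 8.78×10⁻⁶×1.4401 = 1.1803622×10⁻⁵ m/K
ΔT = 2.00×10⁻³ / 1.1803622×10⁻⁵ = 169.440 K
T = 23.5 + 169.440 = 192.940 °C

T = 192.9 °C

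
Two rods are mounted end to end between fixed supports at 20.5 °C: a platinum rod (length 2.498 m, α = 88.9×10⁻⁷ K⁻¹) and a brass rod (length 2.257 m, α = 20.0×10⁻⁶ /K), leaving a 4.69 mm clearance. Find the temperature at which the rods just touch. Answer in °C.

T = 90.1 °C

α₁L₁ = 2.220722×10⁻⁵ m/K, α₂L₂ = 4.514×10⁻⁵ m/K → total 6.734722×10⁻⁵ m/K
ΔT = g/(α₁L₁+α₂L₂) = 4.69×10⁻³ / 6.734722×10⁻⁵ = 69.639 K
T = 20.5 + 69.639 = 90.139 °C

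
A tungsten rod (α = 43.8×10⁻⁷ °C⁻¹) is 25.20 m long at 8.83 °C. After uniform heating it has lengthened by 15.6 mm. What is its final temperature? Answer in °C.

T = 150 °C

ΔL = αL₀ΔT ⇒ ΔT = ΔL / (αL₀)
ΔT = 15.6×10⁻³ m / (43.8×10⁻⁷ × 25.20 m) = 141.34 K
T = 8.83 + 141.34 = 150.17 °C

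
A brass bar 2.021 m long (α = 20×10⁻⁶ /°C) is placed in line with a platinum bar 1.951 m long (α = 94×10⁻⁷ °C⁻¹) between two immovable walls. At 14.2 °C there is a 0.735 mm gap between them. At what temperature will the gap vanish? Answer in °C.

T = 26.7 °C

Gap closes when ΔL₁ + ΔL₂ = 0.735 mm = 7.35×10⁻⁴ m
(α₁L₁ + α₂L₂)ΔT = g
α₁L₁ + α₂L₂ = 20×10⁻⁶×2.021 + 94×10⁻⁷×1.951 = 5.87594×10⁻⁵ m/K
ΔT = 7.35×10⁻⁴ / 5.87594×10⁻⁵ = 12.509 K
T = 14.2 + 12.509 = 26.709 °C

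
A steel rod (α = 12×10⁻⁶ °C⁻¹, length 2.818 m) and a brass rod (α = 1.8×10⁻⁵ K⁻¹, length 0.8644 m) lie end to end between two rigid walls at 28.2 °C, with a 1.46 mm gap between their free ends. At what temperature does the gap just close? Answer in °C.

T = 57.8 °C

Gap closes when ΔL₁ + ΔL₂ = 1.46 mm = 1.46×10⁻³ m
(α₁L₁ + α₂L₂)ΔT = g
α₁L₁ + α₂L₂ = 12×10⁻⁶×2.818 + 1.8×10⁻⁵×0.8644 = 4.93752×10⁻⁵ m/K
ΔT = 1.46×10⁻³ / 4.93752×10⁻⁵ = 29.570 K
T = 28.2 + 29.570 = 57.770 °C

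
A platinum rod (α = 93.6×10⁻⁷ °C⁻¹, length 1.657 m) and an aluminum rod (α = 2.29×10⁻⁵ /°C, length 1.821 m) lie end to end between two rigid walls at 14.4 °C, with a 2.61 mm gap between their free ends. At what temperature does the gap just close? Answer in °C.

T = 60.0 °C

α₁L₁ = 1.550952×10⁻⁵ m/K, α₂L₂ = 4.17009×10⁻⁵ m/K → total 5.721042×10⁻⁵ m/K
ΔT = g/(α₁L₁+α₂L₂) = 2.61×10⁻³ / 5.721042×10⁻⁵ = 45.621 K
T = 14.4 + 45.621 = 60.021 °C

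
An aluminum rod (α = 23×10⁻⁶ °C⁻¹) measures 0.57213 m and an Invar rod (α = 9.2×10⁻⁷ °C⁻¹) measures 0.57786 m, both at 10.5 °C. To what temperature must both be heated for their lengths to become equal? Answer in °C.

Equal length when α₁L₁ΔT − α₂L₂ΔT = L₂ − L₁ = 5.73×10⁻³ m
α₁L₁ = 1.315899×10⁻⁵, α₂L₂ = 5.316312×10⁻⁷ → Δ(αL) = 1.26273588×10⁻⁵ m/K
ΔT = 5.73×10⁻³ / 1.26273588×10⁻⁵ = 453.777 K, so T = 10.5 + 453.777 = 464.277 °C

T = 464.3 °C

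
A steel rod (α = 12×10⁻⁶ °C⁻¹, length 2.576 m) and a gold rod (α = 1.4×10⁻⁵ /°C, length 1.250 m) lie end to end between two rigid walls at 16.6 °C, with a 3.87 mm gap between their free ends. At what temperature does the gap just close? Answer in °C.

T = 96.5 °C

Gap closes when ΔL₁ + ΔL₂ = 3.87 mm = 3.87×10⁻³ m
(α₁L₁ + α₂L₂)ΔT = g
α₁L₁ + α₂L₂ = 12×10⁻⁶×2.576 + 1.4×10⁻⁵×1.250 = 4.8412×10⁻⁵ m/K
ΔT = 3.87×10⁻³ / 4.8412×10⁻⁵ = 79.939 K
T = 16.6 + 79.939 = 96.539 °C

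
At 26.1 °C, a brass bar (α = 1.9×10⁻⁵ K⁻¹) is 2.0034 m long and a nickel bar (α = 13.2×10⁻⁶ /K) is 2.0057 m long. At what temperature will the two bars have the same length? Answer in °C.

T = 224.6 °C

L₁(1 + α₁ΔT) = L₂(1 + α₂ΔT) ⇒ ΔT = (L₂ − L₁)/(α₁L₁ − α₂L₂)
L₂ − L₁ = 2.0057 − 2.0034 = 2.30×10⁻³ m
α₁L₁ − α₂L₂ = 1.9×10⁻⁵×2.0034 − 13.2×10⁻⁶×2.0057 = 1.158936×10⁻⁵ m/K
ΔT = 2.30×10⁻³ / 1.158936×10⁻⁵ = 198.458 K
T = 26.1 + 198.458 = 224.558 °C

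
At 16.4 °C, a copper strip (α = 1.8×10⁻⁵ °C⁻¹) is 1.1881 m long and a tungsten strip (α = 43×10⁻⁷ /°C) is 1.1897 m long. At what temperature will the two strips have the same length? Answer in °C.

T = 114.7 °C

L₁(1 + α₁ΔT) = L₂(1 + α₂ΔT) ⇒ ΔT = (L₂ − L₁)/(α₁L₁ − α₂L₂)
L₂ − L₁ = 1.1897 − 1.1881 = 1.60×10⁻³ m
α₁L₁ − α₂L₂ = 1.8×10⁻⁵×1.1881 − 43×10⁻⁷×1.1897 = 1.627009×10⁻⁵ m/K
ΔT = 1.60×10⁻³ / 1.627009×10⁻⁵ = 98.340 K
T = 16.4 + 98.340 = 114.740 °C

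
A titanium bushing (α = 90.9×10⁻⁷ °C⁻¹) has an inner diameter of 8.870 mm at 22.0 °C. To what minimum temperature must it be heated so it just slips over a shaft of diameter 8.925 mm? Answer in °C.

Required Δd = 8.925 − 8.870 = 0.055 mm
Δd = αd₀ΔT ⇒ ΔT = Δd/(αd₀) = 0.055 / (90.9×10⁻⁷ × 8.870) = 682.14 K
T_min = 22.0 + 682.14 = 704.14 °C

T = 704 °C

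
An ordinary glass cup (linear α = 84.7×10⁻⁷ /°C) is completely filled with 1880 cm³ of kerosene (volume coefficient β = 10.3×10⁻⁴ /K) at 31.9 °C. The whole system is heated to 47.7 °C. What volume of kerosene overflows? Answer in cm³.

The cup also expands: β_container ≈ 3α = 2.541×10⁻⁵ /K
Net overflow = V₀(β_liq − 3α_cont)ΔT
β − 3α = 1.03×10⁻³ − 2.541×10⁻⁵ = 1.00459×10⁻³ /K; ΔT = 15.8 K
ΔV = 1880 × 1.00459×10⁻³ × 15.8 = 29.8 cm³

29.8 cm³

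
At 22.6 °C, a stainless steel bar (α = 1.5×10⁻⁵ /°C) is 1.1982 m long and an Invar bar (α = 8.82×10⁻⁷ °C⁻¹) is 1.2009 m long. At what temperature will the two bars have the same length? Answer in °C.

Equal length when α₁L₁ΔT − α₂L₂ΔT = L₂ − L₁ = 2.70×10⁻³ m
α₁L₁ = 1.7973×10⁻⁵, α₂L₂ = 1.0591938×10⁻⁶ → Δ(αL) = 1.69138062×10⁻⁵ m/K
ΔT = 2.70×10⁻³ / 1.69138062×10⁻⁵ = 159.633 K, so T = 22.6 + 159.633 = 182.233 °C

T = 182.2 °C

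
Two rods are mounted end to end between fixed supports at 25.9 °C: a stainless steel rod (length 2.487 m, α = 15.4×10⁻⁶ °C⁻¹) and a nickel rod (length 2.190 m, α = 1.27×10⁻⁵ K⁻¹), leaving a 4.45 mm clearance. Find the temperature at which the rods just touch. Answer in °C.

T = 93.2 °C

α₁L₁ = 3.82998×10⁻⁵ m/K, α₂L₂ = 2.7813×10⁻⁵ m/K → total 6.61128×10⁻⁵ m/K
ΔT = g/(α₁L₁+α₂L₂) = 4.45×10⁻³ / 6.61128×10⁻⁵ = 67.309 K
T = 25.9 + 67.309 = 93.209 °C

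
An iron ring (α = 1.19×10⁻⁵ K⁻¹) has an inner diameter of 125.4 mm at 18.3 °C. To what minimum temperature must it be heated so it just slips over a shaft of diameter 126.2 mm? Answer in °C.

Required Δd = 126.2 − 125.4 = 0.8 mm
Δd = αd₀ΔT ⇒ ΔT = Δd/(αd₀) = 0.8 / (1.19×10⁻⁵ × 125.4) = 536.10 K
T_min = 18.3 + 536.10 = 554.40 °C

T = 554 °C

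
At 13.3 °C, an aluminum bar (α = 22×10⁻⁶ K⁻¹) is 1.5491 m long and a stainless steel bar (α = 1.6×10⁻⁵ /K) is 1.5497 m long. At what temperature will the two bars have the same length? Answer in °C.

Equal length when α₁L₁ΔT − α₂L₂ΔT = L₂ − L₁ = 6.00×10⁻⁴ m
α₁L₁ = 3.40802×10⁻⁵, α₂L₂ = 2.47952×10⁻⁵ → Δ(αL) = 9.285×10⁻⁶ m/K
ΔT = 6.00×10⁻⁴ / 9.285×10⁻⁶ = 64.6204 K, so T = 13.3 + 64.6204 = 77.9204 °C

T = 77.92 °C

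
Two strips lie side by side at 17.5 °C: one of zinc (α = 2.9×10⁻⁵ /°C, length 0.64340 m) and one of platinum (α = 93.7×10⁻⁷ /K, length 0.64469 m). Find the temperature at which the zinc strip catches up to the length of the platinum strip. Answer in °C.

T = 119.7 °C

Equal length when α₁L₁ΔT − α₂L₂ΔT = L₂ − L₁ = 1.29×10⁻³ m
α₁L₁ = 1.86586×10⁻⁵, α₂L₂ = 6.0407453×10⁻⁶ → Δ(αL) = 1.26178547×10⁻⁵ m/K
ΔT = 1.29×10⁻³ / 1.26178547×10⁻⁵ = 102.236 K, so T = 17.5 + 102.236 = 119.736 °C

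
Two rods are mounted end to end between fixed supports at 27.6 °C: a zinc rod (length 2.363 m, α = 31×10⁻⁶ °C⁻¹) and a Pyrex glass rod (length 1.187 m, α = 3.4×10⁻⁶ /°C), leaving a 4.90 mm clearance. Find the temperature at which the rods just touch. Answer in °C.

Gap closes when ΔL₁ + ΔL₂ = 4.90 mm = 4.90×10⁻³ m
(α₁L₁ + α₂L₂)ΔT = g
α₁L₁ + α₂L₂ = 31×10⁻⁶×2.363 + 3.4×10⁻⁶×1.187 = 7.72888×10⁻⁵ m/K
ΔT = 4.90×10⁻³ / 7.72888×10⁻⁵ = 63.399 K
T = 27.6 + 63.399 = 90.999 °C

T = 91.0 °C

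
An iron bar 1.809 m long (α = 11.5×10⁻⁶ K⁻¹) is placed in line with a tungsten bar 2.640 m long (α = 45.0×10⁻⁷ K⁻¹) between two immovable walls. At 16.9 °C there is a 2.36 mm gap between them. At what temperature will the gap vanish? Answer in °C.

T = 89.1 °C

α₁L₁ = 2.08035×10⁻⁵ m/K, α₂L₂ = 1.188×10⁻⁵ m/K → total 3.26835×10⁻⁵ m/K
ΔT = g/(α₁L₁+α₂L₂) = 2.36×10⁻³ / 3.26835×10⁻⁵ = 72.208 K
T = 16.9 + 72.208 = 89.108 °C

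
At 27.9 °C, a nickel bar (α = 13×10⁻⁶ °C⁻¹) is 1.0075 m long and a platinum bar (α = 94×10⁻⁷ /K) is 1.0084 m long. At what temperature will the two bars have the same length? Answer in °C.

T = 276.6 °C

Equal length when α₁L₁ΔT − α₂L₂ΔT = L₂ − L₁ = 9.00×10⁻⁴ m
α₁L₁ = 1.30975×10⁻⁵, α₂L₂ = 9.47896×10⁻⁶ → Δ(αL) = 3.61854×10⁻⁶ m/K
ΔT = 9.00×10⁻⁴ / 3.61854×10⁻⁶ = 248.719 K, so T = 27.9 + 248.719 = 276.619 °C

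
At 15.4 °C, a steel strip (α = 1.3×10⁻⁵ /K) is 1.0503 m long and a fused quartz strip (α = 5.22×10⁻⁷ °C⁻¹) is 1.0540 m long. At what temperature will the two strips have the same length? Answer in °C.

T = 297.8 °C

L₁(1 + α₁ΔT) = L₂(1 + α₂ΔT) ⇒ ΔT = (L₂ − L₁)/(α₁L₁ − α₂L₂)
L₂ − L₁ = 1.0540 − 1.0503 = 3.70×10⁻³ m
α₁L₁ − α₂L₂ = 1.3×10⁻⁵×1.0503 − 5.22×10⁻⁷×1.0540 = 1.3103712×10⁻⁵ m/K
ΔT = 3.70×10⁻³ / 1.3103712×10⁻⁵ = 282.363 K
T = 15.4 + 282.363 = 297.763 °C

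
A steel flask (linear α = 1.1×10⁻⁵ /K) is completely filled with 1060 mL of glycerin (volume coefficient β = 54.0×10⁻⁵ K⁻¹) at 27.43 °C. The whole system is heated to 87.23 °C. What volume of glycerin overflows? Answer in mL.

The flask also expands: β_container ≈ 3α = 3.3×10⁻⁵ /K
Net overflow = V₀(β_liq − 3α_cont)ΔT
β − 3α = 5.40×10⁻⁴ − 3.3×10⁻⁵ = 5.07×10⁻⁴ /K; ΔT = 59.80 K
ΔV = 1060 × 5.07×10⁻⁴ × 59.80 = 32.1 mL

32.1 mL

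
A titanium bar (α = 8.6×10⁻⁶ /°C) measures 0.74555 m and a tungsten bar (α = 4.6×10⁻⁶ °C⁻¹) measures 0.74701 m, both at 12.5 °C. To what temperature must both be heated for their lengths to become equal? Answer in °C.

Equal length when α₁L₁ΔT − α₂L₂ΔT = L₂ − L₁ = 1.46×10⁻³ m
α₁L₁ = 6.41173×10⁻⁶, α₂L₂ = 3.436246×10⁻⁶ → Δ(αL) = 2.975484×10⁻⁶ m/K
ΔT = 1.46×10⁻³ / 2.975484×10⁻⁶ = 490.676 K, so T = 12.5 + 490.676 = 503.176 °C

T = 503.2 °C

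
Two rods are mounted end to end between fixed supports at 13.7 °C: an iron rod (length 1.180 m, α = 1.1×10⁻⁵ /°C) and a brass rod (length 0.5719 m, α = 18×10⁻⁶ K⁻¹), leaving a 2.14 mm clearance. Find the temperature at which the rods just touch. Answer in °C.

T = 106 °C

Gap closes when ΔL₁ + ΔL₂ = 2.14 mm = 2.14×10⁻³ m
(α₁L₁ + α₂L₂)ΔT = g
α₁L₁ + α₂L₂ = 1.1×10⁻⁵×1.180 + 18×10⁻⁶×0.5719 = 2.32742×10⁻⁵ m/K
ΔT = 2.14×10⁻³ / 2.32742×10⁻⁵ = 91.95 K
T = 13.7 + 91.95 = 105.65 °C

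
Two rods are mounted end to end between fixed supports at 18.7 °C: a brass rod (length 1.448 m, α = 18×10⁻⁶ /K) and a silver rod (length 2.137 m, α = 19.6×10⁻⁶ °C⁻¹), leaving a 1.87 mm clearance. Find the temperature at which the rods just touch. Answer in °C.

T = 46.2 °C

Gap closes when ΔL₁ + ΔL₂ = 1.87 mm = 1.87×10⁻³ m
(α₁L₁ + α₂L₂)ΔT = g
α₁L₁ + α₂L₂ = 18×10⁻⁶×1.448 + 19.6×10⁻⁶×2.137 = 6.79492×10⁻⁵ m/K
ΔT = 1.87×10⁻³ / 6.79492×10⁻⁵ = 27.521 K
T = 18.7 + 27.521 = 46.221 °C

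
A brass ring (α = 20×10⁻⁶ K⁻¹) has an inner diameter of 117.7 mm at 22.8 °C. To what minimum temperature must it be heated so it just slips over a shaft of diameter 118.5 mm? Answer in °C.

Required Δd = 118.5 − 117.7 = 0.8 mm
Δd = αd₀ΔT ⇒ ΔT = Δd/(αd₀) = 0.8 / (20×10⁻⁶ × 117.7) = 339.85 K
T_min = 22.8 + 339.85 = 362.65 °C

T = 363 °C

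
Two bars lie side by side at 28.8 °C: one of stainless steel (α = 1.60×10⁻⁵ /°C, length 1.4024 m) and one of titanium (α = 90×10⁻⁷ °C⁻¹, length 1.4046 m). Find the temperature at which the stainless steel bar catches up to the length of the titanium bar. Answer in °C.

T = 253.4 °C

Equal length when α₁L₁ΔT − α₂L₂ΔT = L₂ − L₁ = 2.20×10⁻³ m
α₁L₁ = 2.24384×10⁻⁵, α₂L₂ = 1.26414×10⁻⁵ → Δ(αL) = 9.797×10⁻⁶ m/K
ΔT = 2.20×10⁻³ / 9.797×10⁻⁶ = 224.559 K, so T = 28.8 + 224.559 = 253.359 °C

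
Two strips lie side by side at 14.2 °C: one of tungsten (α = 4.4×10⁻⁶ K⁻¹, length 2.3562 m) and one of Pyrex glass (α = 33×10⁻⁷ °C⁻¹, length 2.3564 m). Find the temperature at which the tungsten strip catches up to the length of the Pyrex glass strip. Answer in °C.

T = 91.39 °C

L₁(1 + α₁ΔT) = L₂(1 + α₂ΔT) ⇒ ΔT = (L₂ − L₁)/(α₁L₁ − α₂L₂)
L₂ − L₁ = 2.3564 − 2.3562 = 2.00×10⁻⁴ m
α₁L₁ − α₂L₂ = 4.4×10⁻⁶×2.3562 − 33×10⁻⁷×2.3564 = 2.59116×10⁻⁶ m/K
ΔT = 2.00×10⁻⁴ / 2.59116×10⁻⁶ = 77.1855 K
T = 14.2 + 77.1855 = 91.3855 °C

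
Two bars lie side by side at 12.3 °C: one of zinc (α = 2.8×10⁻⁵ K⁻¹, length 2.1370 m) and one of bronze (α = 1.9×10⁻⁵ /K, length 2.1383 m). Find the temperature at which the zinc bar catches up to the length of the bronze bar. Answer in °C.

Equal length when α₁L₁ΔT − α₂L₂ΔT = L₂ − L₁ = 1.30×10⁻³ m
α₁L₁ = 5.9836×10⁻⁵, α₂L₂ = 4.06277×10⁻⁵ → Δ(αL) = 1.92083×10⁻⁵ m/K
ΔT = 1.30×10⁻³ / 1.92083×10⁻⁵ = 67.6791 K, so T = 12.3 + 67.6791 = 79.9791 °C

T = 79.98 °C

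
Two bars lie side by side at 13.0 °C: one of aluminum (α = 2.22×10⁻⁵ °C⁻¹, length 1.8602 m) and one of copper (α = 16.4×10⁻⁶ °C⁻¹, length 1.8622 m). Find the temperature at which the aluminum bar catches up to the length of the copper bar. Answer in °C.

Equal length when α₁L₁ΔT − α₂L₂ΔT = L₂ − L₁ = 2.00×10⁻³ m
α₁L₁ = 4.129644×10⁻⁵, α₂L₂ = 3.054008×10⁻⁵ → Δ(αL) = 1.075636×10⁻⁵ m/K
ΔT = 2.00×10⁻³ / 1.075636×10⁻⁵ = 185.937 K, so T = 13.0 + 185.937 = 198.937 °C

T = 198.9 °C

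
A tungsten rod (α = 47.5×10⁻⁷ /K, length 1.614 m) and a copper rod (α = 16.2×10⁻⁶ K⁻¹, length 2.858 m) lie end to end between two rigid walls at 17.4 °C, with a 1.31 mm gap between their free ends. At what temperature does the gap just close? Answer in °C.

α₁L₁ = 7.6665×10⁻⁶ m/K, α₂L₂ = 4.62996×10⁻⁵ m/K → total 5.39661×10⁻⁵ m/K
ΔT = g/(α₁L₁+α₂L₂) = 1.31×10⁻³ / 5.39661×10⁻⁵ = 24.274 K
T = 17.4 + 24.274 = 41.674 °C

T = 41.7 °C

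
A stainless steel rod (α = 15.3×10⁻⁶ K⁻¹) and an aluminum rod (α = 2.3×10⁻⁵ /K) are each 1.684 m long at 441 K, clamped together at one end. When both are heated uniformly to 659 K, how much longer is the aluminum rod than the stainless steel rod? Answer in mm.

2.83 mm

ΔT = 218 K
stainless steel: ΔL = 15.3×10⁻⁶ × 1.684 m × 218 = 5.6168×10⁻³ m = 5.6168 mm
aluminum: ΔL = 2.3×10⁻⁵ × 1.684 m × 218 = 8.4436×10⁻³ m = 8.4436 mm
difference = 8.4436 − 5.6168 = 2.8268 mm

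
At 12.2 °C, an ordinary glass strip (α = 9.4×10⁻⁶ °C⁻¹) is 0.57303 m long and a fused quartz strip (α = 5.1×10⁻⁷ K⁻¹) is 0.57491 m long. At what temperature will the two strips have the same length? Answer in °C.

L₁(1 + α₁ΔT) = L₂(1 + α₂ΔT) ⇒ ΔT = (L₂ − L₁)/(α₁L₁ − α₂L₂)
L₂ − L₁ = 0.57491 − 0.57303 = 1.88×10⁻³ m
α₁L₁ − α₂L₂ = 9.4×10⁻⁶×0.57303 − 5.1×10⁻⁷×0.57491 = 5.0932779×10⁻⁶ m/K
ΔT = 1.88×10⁻³ / 5.0932779×10⁻⁶ = 369.114 K
T = 12.2 + 369.114 = 381.314 °C

T = 381.3 °C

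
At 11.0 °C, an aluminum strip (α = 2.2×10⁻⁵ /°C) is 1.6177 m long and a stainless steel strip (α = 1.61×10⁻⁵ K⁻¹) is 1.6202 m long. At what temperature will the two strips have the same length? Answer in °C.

T = 274.0 °C

Equal length when α₁L₁ΔT − α₂L₂ΔT = L₂ − L₁ = 2.50×10⁻³ m
α₁L₁ = 3.55894×10⁻⁵, α₂L₂ = 2.608522×10⁻⁵ → Δ(αL) = 9.50418×10⁻⁶ m/K
ΔT = 2.50×10⁻³ / 9.50418×10⁻⁶ = 263.042 K, so T = 11.0 + 263.042 = 274.042 °C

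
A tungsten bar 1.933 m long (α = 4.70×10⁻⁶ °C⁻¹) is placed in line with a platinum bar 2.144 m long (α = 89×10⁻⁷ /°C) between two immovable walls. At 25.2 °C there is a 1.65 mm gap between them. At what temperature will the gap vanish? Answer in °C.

Gap closes when ΔL₁ + ΔL₂ = 1.65 mm = 1.65×10⁻³ m
(α₁L₁ + α₂L₂)ΔT = g
α₁L₁ + α₂L₂ = 4.70×10⁻⁶×1.933 + 89×10⁻⁷×2.144 = 2.81667×10⁻⁵ m/K
ΔT = 1.65×10⁻³ / 2.81667×10⁻⁵ = 58.580 K
T = 25.2 + 58.580 = 83.780 °C

T = 83.8 °C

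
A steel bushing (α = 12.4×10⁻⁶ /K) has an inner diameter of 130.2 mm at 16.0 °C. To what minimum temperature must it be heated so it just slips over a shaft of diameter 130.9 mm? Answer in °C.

Required Δd = 130.9 − 130.2 = 0.7 mm
Δd = αd₀ΔT ⇒ ΔT = Δd/(αd₀) = 0.7 / (12.4×10⁻⁶ × 130.2) = 433.58 K
T_min = 16.0 + 433.58 = 449.58 °C

T = 450 °C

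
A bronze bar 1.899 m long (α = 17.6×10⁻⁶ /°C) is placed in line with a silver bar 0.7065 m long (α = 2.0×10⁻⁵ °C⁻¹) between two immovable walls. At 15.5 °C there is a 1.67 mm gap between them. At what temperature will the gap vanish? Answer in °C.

T = 50.6 °C

Gap closes when ΔL₁ + ΔL₂ = 1.67 mm = 1.67×10⁻³ m
(α₁L₁ + α₂L₂)ΔT = g
α₁L₁ + α₂L₂ = 17.6×10⁻⁶×1.899 + 2.0×10⁻⁵×0.7065 = 4.75524×10⁻⁵ m/K
ΔT = 1.67×10⁻³ / 4.75524×10⁻⁵ = 35.119 K
T = 15.5 + 35.119 = 50.619 °C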